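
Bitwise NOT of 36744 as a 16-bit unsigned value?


~0b1000111110001000 = 0b111000001110111 = 28791 (16-bit unsigned)

28791


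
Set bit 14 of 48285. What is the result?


48285 | (1 << 14) = 48285 | 16384 = 64669

64669


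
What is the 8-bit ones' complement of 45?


45 ^ 255 = 210

210


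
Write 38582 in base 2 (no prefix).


38582 = 1001011010110110 in binary

1001011010110110


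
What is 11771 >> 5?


0b10110111111011 >> 5 = 0b101101111 = 367

367


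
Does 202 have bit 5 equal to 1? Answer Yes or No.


0b11001010, bit 5 = 0. No

No


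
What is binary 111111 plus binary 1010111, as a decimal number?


111111 + 1010111 = 10010110 = 150

150


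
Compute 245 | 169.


0b11110101 | 0b10101001 = 0b11111101 = 253

253


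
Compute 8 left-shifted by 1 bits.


0b1000 << 1 = 0b10000 = 16

16


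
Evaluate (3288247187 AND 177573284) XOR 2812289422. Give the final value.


Step 1: 3288247187 & 177573284 = 43288960
Step 2: 43288960 ^ 2812289422 = 2771691534

2771691534


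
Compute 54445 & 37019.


0b1101010010101101 & 0b1001000010011011 = 0b1001000010001001 = 37001

37001


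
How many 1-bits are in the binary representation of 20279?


0b100111100110111 has 10 set bits

10


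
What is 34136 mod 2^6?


34136 & 63 = 24

24


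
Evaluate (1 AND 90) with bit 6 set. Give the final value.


Step 1: 1 & 90 = 0
Step 2: 0 | (1 << 6) = 0 | 64 = 64

64


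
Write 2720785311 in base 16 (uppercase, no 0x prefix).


2720785311 = A22BE39F hex

A22BE39F


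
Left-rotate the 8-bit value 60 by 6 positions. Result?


Rotate 0b111100 left by 6 (8-bit) = 0b1111 = 15

15


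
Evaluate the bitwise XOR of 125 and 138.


0b1111101 ^ 0b10001010 = 0b11110111 = 247

247


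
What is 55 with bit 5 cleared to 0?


55 & ~(1 << 5) = 23

23


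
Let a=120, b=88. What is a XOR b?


120 ^ 88 = 32

32


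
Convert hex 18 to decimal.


18 hex = 24 decimal

24


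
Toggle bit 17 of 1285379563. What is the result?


1285379563 ^ (1 << 17) = 1285379563 ^ 131072 = 1285510635

1285510635


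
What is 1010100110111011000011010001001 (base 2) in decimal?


1010100110111011000011010001001 in decimal = 1423804041

1423804041


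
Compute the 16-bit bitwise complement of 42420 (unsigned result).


~0b1010010110110100 = 0b101101001001011 = 23115 (16-bit unsigned)

23115


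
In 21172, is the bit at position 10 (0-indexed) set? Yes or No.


0b101001010110100, bit 10 = 0. No

No


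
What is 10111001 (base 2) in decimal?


10111001 in decimal = 185

185


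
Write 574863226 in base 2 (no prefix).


574863226 = 100010010000111011011101111010 in binary

100010010000111011011101111010


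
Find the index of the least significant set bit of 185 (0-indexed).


0b10111001. Lowest set bit at position 0

0


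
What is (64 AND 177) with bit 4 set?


Step 1: 64 & 177 = 0
Step 2: 0 | (1 << 4) = 0 | 16 = 16

16


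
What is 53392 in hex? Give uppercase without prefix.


53392 = D090 hex

D090


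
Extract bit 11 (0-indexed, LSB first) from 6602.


0b1100111001010, position 11 = 1

1


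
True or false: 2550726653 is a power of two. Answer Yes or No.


0b10011000000010001111111111111101. Multiple bits set => No

No


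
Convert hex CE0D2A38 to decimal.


CE0D2A38 hex = 3456969272 decimal

3456969272


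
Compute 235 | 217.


0b11101011 | 0b11011001 = 0b11111011 = 251

251


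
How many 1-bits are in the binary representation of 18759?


0b100100101000111 has 7 set bits

7


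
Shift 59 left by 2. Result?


0b111011 << 2 = 0b11101100 = 236

236


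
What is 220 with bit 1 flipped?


220 ^ (1 << 1) = 220 ^ 2 = 222

222


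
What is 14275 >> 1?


0b11011111000011 >> 1 = 0b1101111100001 = 7137

7137


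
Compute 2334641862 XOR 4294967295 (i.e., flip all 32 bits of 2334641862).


2334641862 ^ 4294967295 = 1960325433

1960325433


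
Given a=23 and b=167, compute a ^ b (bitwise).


23 ^ 167 = 176

176


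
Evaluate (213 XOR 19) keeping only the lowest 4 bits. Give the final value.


Step 1: 213 ^ 19 = 198
Step 2: 198 & 15 = 6

6


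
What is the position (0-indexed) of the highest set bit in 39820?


0b1001101110001100. Highest set bit at position 15

15


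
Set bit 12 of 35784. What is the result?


35784 | (1 << 12) = 35784 | 4096 = 39880

39880


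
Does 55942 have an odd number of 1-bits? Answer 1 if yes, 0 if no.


0b1101101010000110 has 8 ones => parity 0

0


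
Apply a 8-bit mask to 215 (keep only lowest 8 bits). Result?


215 & 255 = 215

215


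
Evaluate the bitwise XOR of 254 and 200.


0b11111110 ^ 0b11001000 = 0b110110 = 54

54


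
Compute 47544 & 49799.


0b1011100110111000 & 0b1100001010000111 = 0b1000000010000000 = 32896

32896


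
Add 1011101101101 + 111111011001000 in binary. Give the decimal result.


1011101101101 + 111111011001000 = 1001011000110101 = 38453

38453


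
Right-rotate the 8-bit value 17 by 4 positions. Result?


Rotate 0b10001 right by 4 (8-bit) = 0b10001 = 17

17


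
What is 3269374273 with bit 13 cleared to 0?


3269374273 & ~(1 << 13) = 3269366081

3269366081


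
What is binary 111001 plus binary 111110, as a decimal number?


111001 + 111110 = 1110111 = 119

119


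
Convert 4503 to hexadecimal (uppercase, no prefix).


4503 = 1197 hex

1197


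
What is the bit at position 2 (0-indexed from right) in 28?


0b11100, position 2 = 1

1


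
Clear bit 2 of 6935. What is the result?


6935 & ~(1 << 2) = 6931

6931


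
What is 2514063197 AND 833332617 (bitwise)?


0b10010101110110011000111101011101 & 0b110001101010111010010110001001 = 0b10001100010011000010100001001 = 294225161

294225161


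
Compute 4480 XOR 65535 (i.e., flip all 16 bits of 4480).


4480 ^ 65535 = 61055

61055


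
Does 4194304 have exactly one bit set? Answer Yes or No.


0b10000000000000000000000. Only one bit set => Yes

Yes


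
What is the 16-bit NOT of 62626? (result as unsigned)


~0b1111010010100010 = 0b101101011101 = 2909 (16-bit unsigned)

2909


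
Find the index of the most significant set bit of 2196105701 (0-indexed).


0b10000010111001011110100111100101. Highest set bit at position 31

31


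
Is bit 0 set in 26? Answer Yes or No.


0b11010, bit 0 = 0. No

No


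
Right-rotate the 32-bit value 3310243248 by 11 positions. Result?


Rotate 0b11000101010011100100110110110000 right by 11 (32-bit) = 0b10110110000110001010100111001001 = 3055069641

3055069641


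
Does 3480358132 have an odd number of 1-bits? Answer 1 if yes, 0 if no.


0b11001111011100100000110011110100 has 17 ones => parity 1

1


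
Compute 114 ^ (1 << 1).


114 ^ (1 << 1) = 114 ^ 2 = 112

112


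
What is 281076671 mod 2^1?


281076671 & 1 = 1

1


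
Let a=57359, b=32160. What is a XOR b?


57359 ^ 32160 = 40367

40367


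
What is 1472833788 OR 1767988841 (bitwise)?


0b1010111110010011010100011111100 | 0b1101001011000010101111001101001 = 0b1111111111010011111111011111101 = 2146041597

2146041597


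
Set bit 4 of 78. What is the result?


78 | (1 << 4) = 78 | 16 = 94

94


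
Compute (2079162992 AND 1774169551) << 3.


Step 1: 2079162992 & 1774169551 = 1772978240
Step 2: 1772978240 << 3 = 14183825920

14183825920


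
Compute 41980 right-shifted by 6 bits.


0b1010001111111100 >> 6 = 0b1010001111 = 655

655


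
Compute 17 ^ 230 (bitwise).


0b10001 ^ 0b11100110 = 0b11110111 = 247

247


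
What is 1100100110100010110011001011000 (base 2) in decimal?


1100100110100010110011001011000 in decimal = 1691444824

1691444824


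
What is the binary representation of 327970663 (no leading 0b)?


327970663 = 10011100011000110111101100111 in binary

10011100011000110111101100111


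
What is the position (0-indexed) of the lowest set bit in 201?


0b11001001. Lowest set bit at position 0

0


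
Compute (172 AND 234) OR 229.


Step 1: 172 & 234 = 168
Step 2: 168 | 229 = 237

237


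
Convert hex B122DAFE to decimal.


B122DAFE hex = 2971851518 decimal

2971851518


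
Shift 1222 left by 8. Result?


0b10011000110 << 8 = 0b1001100011000000000 = 312832

312832


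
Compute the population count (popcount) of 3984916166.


0b11101101100001001111111011000110 has 19 set bits

19


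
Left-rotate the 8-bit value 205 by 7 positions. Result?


Rotate 0b11001101 left by 7 (8-bit) = 0b11100110 = 230

230


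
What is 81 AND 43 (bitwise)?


0b1010001 & 0b101011 = 0b1 = 1

1


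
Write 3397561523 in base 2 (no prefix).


3397561523 = 11001010100000101010110010110011 in binary

11001010100000101010110010110011


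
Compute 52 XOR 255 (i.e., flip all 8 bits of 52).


52 ^ 255 = 203

203


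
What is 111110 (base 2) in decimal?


111110 in decimal = 62

62


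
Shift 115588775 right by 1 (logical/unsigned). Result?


0b110111000111011111010100111 >> 1 = 0b11011100011101111101010011 = 57794387

57794387


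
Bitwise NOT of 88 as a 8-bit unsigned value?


~0b1011000 = 0b10100111 = 167 (8-bit unsigned)

167


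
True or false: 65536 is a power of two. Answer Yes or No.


0b10000000000000000. Only one bit set => Yes

Yes


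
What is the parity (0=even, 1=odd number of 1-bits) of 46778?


0b1011011010111010 has 10 ones => parity 0

0


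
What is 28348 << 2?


0b110111010111100 << 2 = 0b11011101011110000 = 113392

113392


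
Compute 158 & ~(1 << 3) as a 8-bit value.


158 & ~(1 << 3) = 150

150


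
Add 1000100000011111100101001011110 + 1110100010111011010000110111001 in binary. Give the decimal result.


1000100000011111100101001011110 + 1110100010111011010000110111001 = 10111000011011010110110000010111 = 3094178839

3094178839


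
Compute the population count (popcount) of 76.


0b1001100 has 3 set bits

3


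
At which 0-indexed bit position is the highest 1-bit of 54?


0b110110. Highest set bit at position 5

5


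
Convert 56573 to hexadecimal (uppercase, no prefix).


56573 = DCFD hex

DCFD


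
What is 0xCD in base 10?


CD hex = 205 decimal

205


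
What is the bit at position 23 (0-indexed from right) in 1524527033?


0b1011010110111100110111110111001, position 23 = 1

1


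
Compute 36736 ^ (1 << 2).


36736 ^ (1 << 2) = 36736 ^ 4 = 36740

36740


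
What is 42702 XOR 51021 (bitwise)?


0b1010011011001110 ^ 0b1100011101001101 = 0b110000110000011 = 24963

24963


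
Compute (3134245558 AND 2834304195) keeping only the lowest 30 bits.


Step 1: 3134245558 & 2834304195 = 2832205954
Step 2: 2832205954 & 1073741823 = 684722306

684722306


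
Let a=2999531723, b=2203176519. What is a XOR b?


2999531723 ^ 2203176519 = 832108172

832108172


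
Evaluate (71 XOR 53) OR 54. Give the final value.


Step 1: 71 ^ 53 = 114
Step 2: 114 | 54 = 118

118


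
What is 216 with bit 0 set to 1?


216 | (1 << 0) = 216 | 1 = 217

217


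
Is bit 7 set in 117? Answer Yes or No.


0b1110101, bit 7 = 0. No

No


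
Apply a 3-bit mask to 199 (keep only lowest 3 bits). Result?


199 & 7 = 7

7


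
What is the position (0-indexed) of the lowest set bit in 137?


0b10001001. Lowest set bit at position 0

0


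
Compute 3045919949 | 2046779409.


0b10110101100011010000110011001101 | 0b1111001111111110110000000010001 = 0b11111101111111110110110011011101 = 4261375197

4261375197


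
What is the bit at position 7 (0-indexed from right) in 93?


0b1011101, position 7 = 0

0


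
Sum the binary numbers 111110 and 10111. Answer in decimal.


111110 + 10111 = 1010101 = 85

85


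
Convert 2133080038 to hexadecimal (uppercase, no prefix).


2133080038 = 7F2437E6 hex

7F2437E6


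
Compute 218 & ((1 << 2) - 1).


218 & 3 = 2

2


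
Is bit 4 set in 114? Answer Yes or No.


0b1110010, bit 4 = 1. Yes

Yes


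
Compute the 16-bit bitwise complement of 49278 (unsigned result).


~0b1100000001111110 = 0b11111110000001 = 16257 (16-bit unsigned)

16257


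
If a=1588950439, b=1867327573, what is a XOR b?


1588950439 ^ 1867327573 = 838360562

838360562


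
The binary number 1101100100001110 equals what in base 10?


1101100100001110 in decimal = 55566

55566


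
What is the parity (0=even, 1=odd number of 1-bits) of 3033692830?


0b10110100110100100111101010011110 has 18 ones => parity 0

0


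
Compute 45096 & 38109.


0b1011000000101000 & 0b1001010011011101 = 0b1001000000001000 = 36872

36872


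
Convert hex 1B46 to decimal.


1B46 hex = 6982 decimal

6982


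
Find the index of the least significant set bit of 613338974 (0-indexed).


0b100100100011101100111101011110. Lowest set bit at position 1

1


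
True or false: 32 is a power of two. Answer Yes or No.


0b100000. Only one bit set => Yes

Yes


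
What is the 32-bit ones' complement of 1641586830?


1641586830 ^ 4294967295 = 2653380465

2653380465


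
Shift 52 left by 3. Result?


0b110100 << 3 = 0b110100000 = 416

416


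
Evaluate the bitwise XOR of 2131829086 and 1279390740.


0b1111111000100010010000101011110 ^ 0b1001100010000011111010000010100 = 0b110011010100001101010101001010 = 860935498

860935498


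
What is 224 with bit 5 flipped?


224 ^ (1 << 5) = 224 ^ 32 = 192

192


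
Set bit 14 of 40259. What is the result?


40259 | (1 << 14) = 40259 | 16384 = 56643

56643


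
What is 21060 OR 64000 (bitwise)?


0b101001001000100 | 0b1111101000000000 = 0b1111101001000100 = 64068

64068


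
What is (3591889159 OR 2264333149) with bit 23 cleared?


Step 1: 3591889159 | 2264333149 = 3606575967
Step 2: 3606575967 & ~(1 << 23) = 3598187359

3598187359


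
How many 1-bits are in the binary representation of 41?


0b101001 has 3 set bits

3


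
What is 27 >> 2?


0b11011 >> 2 = 0b110 = 6

6


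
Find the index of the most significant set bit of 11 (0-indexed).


0b1011. Highest set bit at position 3

3


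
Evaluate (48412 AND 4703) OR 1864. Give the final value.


Step 1: 48412 & 4703 = 4124
Step 2: 4124 | 1864 = 5980

5980


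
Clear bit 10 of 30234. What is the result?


30234 & ~(1 << 10) = 29210

29210


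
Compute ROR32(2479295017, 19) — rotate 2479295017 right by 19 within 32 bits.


Rotate 0b10010011110001110000101000101001 right by 19 (32-bit) = 0b11100001010001010011001001111000 = 3779408504

3779408504


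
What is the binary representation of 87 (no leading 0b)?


87 = 1010111 in binary

1010111


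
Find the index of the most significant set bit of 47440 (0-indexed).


0b1011100101010000. Highest set bit at position 15

15


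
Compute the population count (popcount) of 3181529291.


0b10111101101000100100100011001011 has 16 set bits

16


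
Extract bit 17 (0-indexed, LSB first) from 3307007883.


0b11000101000111001110111110001011, position 17 = 0

0


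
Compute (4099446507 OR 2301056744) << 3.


Step 1: 4099446507 | 2301056744 = 4253013739
Step 2: 4253013739 << 3 = 34024109912

34024109912


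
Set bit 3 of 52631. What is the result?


52631 | (1 << 3) = 52631 | 8 = 52639

52639


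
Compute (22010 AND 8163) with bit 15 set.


Step 1: 22010 & 8163 = 5602
Step 2: 5602 | (1 << 15) = 5602 | 32768 = 38370

38370


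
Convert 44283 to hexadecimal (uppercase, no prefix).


44283 = ACFB hex

ACFB


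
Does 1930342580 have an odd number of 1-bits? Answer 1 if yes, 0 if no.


0b1110011000011101011000010110100 has 15 ones => parity 1

1


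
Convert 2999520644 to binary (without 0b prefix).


2999520644 = 10110010110010010000110110000100 in binary

10110010110010010000110110000100


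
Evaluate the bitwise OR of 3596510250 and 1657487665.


0b11010110010111100110010000101010 | 0b1100010110010110100000100110001 = 0b11110110110111110110010100111011 = 4141835579

4141835579


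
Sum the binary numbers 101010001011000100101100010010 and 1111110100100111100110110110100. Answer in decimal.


101010001011000100101100010010 + 1111110100100111100110110110100 = 10101000110000000001100011000110 = 2831161542

2831161542


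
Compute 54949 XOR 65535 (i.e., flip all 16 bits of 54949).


54949 ^ 65535 = 10586

10586


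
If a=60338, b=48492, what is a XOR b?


60338 ^ 48492 = 22238

22238


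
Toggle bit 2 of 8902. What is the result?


8902 ^ (1 << 2) = 8902 ^ 4 = 8898

8898


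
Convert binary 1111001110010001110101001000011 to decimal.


1111001110010001110101001000011 in decimal = 2043210307

2043210307


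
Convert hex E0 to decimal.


E0 hex = 224 decimal

224


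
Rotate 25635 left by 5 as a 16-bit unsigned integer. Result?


Rotate 0b110010000100011 left by 5 (16-bit) = 0b1000010001101100 = 33900

33900


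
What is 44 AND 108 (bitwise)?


0b101100 & 0b1101100 = 0b101100 = 44

44


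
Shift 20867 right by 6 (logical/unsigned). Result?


0b101000110000011 >> 6 = 0b101000110 = 326

326


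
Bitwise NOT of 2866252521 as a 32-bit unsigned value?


~0b10101010110101111000101011101001 = 0b1010101001010000111010100010110 = 1428714774 (32-bit unsigned)

1428714774


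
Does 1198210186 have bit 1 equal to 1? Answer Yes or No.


0b1000111011010110011110010001010, bit 1 = 1. Yes

Yes


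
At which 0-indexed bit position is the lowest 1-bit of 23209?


0b101101010101001. Lowest set bit at position 0

0


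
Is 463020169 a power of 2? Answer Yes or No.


0b11011100110010010000010001001. Multiple bits set => No

No


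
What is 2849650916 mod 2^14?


2849650916 & 16383 = 14564

14564


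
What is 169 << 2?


0b10101001 << 2 = 0b1010100100 = 676

676


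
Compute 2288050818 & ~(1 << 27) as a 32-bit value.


2288050818 & ~(1 << 27) = 2153833090

2153833090


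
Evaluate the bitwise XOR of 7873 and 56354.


0b1111011000001 ^ 0b1101110000100010 = 0b1100001011100011 = 49891

49891


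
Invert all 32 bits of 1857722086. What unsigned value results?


1857722086 ^ 4294967295 = 2437245209

2437245209


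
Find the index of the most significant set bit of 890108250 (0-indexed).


0b110101000011011111100101011010. Highest set bit at position 29

29


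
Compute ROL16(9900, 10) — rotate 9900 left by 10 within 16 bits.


Rotate 0b10011010101100 left by 10 (16-bit) = 0b1011000010011010 = 45210

45210


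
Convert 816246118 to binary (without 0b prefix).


816246118 = 110000101001101110110101100110 in binary

110000101001101110110101100110


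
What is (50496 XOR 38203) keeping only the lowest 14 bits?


Step 1: 50496 ^ 38203 = 20603
Step 2: 20603 & 16383 = 4219

4219


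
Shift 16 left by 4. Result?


0b10000 << 4 = 0b100000000 = 256

256


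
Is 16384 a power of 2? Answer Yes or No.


0b100000000000000. Only one bit set => Yes

Yes


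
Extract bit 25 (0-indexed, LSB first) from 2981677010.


0b10110001101110001100011111010010, position 25 = 0

0


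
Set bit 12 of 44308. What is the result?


44308 | (1 << 12) = 44308 | 4096 = 48404

48404


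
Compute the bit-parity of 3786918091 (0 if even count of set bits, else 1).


0b11100001101101111100100011001011 has 18 ones => parity 0

0


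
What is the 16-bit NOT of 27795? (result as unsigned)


~0b110110010010011 = 0b1001001101101100 = 37740 (16-bit unsigned)

37740


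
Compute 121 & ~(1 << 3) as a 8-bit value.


121 & ~(1 << 3) = 113

113


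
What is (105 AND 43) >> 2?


Step 1: 105 & 43 = 41
Step 2: 41 >> 2 = 10

10


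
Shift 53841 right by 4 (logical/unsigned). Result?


0b1101001001010001 >> 4 = 0b110100100101 = 3365

3365


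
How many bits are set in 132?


0b10000100 has 2 set bits

2


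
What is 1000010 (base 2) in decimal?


1000010 in decimal = 66

66


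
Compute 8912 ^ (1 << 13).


8912 ^ (1 << 13) = 8912 ^ 8192 = 720

720


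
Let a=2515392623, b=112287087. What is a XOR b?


2515392623 ^ 112287087 = 2472314112

2472314112


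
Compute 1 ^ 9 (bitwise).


0b1 ^ 0b1001 = 0b1000 = 8

8


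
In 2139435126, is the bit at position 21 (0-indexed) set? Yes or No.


0b1111111100001010011000001110110, bit 21 = 0. No

No


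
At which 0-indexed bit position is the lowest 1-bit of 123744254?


0b111011000000010111111111110. Lowest set bit at position 1

1


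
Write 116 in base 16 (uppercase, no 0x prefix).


116 = 74 hex

74


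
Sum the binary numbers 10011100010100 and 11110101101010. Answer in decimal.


10011100010100 + 11110101101010 = 110010001111110 = 25726

25726


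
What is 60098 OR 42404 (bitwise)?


0b1110101011000010 | 0b1010010110100100 = 0b1110111111100110 = 61414

61414


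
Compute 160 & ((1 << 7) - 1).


160 & 127 = 32

32


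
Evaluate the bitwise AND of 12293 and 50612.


0b11000000000101 & 0b1100010110110100 = 0b100 = 4

4


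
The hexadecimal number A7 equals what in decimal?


A7 hex = 167 decimal

167


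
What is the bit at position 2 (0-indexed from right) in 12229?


0b10111111000101, position 2 = 1

1


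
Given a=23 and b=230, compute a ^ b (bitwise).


23 ^ 230 = 241

241


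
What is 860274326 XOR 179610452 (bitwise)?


0b110011010001101011111010010110 ^ 0b1010101101001010001101010100 = 0b111001111100100001110111000010 = 972168642

972168642


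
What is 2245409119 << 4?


0b10000101110101100011100101011111 << 4 = 0b100001011101011000111001010111110000 = 35926545904

35926545904


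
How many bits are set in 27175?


0b110101000100111 has 8 set bits

8


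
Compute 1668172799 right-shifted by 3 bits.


0b1100011011011100100101111111111 >> 3 = 0b1100011011011100100101111111 = 208521599

208521599


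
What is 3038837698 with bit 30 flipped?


3038837698 ^ (1 << 30) = 3038837698 ^ 1073741824 = 4112579522

4112579522


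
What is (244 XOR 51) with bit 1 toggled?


Step 1: 244 ^ 51 = 199
Step 2: 199 ^ (1 << 1) = 199 ^ 2 = 197

197


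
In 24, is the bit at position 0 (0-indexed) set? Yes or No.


0b11000, bit 0 = 0. No

No


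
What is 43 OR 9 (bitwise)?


0b101011 | 0b1001 = 0b101011 = 43

43


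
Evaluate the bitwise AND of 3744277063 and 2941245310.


0b11011111001011010010001001000111 & 0b10101111010011111101011101111110 = 0b10001111000011010000001001000110 = 2399994438

2399994438


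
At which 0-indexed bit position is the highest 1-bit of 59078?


0b1110011011000110. Highest set bit at position 15

15


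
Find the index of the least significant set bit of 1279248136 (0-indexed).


0b1001100001111111100011100001000. Lowest set bit at position 3

3


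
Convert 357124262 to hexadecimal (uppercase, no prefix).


357124262 = 154948A6 hex

154948A6


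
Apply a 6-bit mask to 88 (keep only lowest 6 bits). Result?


88 & 63 = 24

24


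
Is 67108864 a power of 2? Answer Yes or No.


0b100000000000000000000000000. Only one bit set => Yes

Yes


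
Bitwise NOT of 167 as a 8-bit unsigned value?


~0b10100111 = 0b1011000 = 88 (8-bit unsigned)

88


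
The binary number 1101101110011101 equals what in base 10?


1101101110011101 in decimal = 56221

56221


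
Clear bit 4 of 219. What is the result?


219 & ~(1 << 4) = 203

203


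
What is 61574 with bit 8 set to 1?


61574 | (1 << 8) = 61574 | 256 = 61830

61830


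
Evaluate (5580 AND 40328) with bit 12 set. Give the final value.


Step 1: 5580 & 40328 = 5512
Step 2: 5512 | (1 << 12) = 5512 | 4096 = 5512

5512


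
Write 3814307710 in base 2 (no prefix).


3814307710 = 11100011010110011011011101111110 in binary

11100011010110011011011101111110


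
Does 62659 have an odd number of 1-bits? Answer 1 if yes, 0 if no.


0b1111010011000011 has 9 ones => parity 1

1


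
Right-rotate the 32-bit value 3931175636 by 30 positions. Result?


Rotate 0b11101010010100001111101011010100 right by 30 (32-bit) = 0b10101001010000111110101101010011 = 2839800659

2839800659


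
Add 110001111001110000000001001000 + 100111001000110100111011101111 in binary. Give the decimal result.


110001111001110000000001001000 + 100111001000110100111011101111 = 1011001000010100100111100110111 = 1493847863

1493847863


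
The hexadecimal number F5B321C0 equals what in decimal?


F5B321C0 hex = 4122157504 decimal

4122157504


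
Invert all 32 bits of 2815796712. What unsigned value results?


2815796712 ^ 4294967295 = 1479170583

1479170583


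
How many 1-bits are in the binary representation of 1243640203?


0b1001010001000000111000110001011 has 12 set bits

12


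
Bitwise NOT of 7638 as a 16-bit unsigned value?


~0b1110111010110 = 0b1110001000101001 = 57897 (16-bit unsigned)

57897


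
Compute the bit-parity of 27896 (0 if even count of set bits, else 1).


0b110110011111000 has 9 ones => parity 1

1


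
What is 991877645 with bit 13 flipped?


991877645 ^ (1 << 13) = 991877645 ^ 8192 = 991885837

991885837


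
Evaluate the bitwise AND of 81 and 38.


0b1010001 & 0b100110 = 0b0 = 0

0


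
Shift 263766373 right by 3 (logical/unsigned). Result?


0b1111101110001100000101100101 >> 3 = 0b1111101110001100000101100 = 32970796

32970796


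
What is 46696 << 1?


0b1011011001101000 << 1 = 0b10110110011010000 = 93392

93392


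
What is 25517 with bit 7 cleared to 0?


25517 & ~(1 << 7) = 25389

25389


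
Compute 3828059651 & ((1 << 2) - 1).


3828059651 & 3 = 3

3


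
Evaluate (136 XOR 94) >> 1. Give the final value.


Step 1: 136 ^ 94 = 214
Step 2: 214 >> 1 = 107

107


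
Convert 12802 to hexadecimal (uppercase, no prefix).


12802 = 3202 hex

3202


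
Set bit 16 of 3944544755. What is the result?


3944544755 | (1 << 16) = 3944544755 | 65536 = 3944610291

3944610291


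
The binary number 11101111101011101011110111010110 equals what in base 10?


11101111101011101011110111010110 in decimal = 4021206486

4021206486


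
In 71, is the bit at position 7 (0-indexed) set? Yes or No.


0b1000111, bit 7 = 0. No

No


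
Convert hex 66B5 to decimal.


66B5 hex = 26293 decimal

26293


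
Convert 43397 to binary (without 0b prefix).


43397 = 1010100110000101 in binary

1010100110000101


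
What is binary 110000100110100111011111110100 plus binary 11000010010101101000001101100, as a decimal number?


110000100110100111011111110100 + 11000010010101101000001101100 = 1001000111001010100100001100000 = 1222985824

1222985824


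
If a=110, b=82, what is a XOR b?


110 ^ 82 = 60

60


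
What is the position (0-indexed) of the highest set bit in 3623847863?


0b11010111111111111000011110110111. Highest set bit at position 31

31


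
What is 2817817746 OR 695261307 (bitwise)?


0b10100111111101000111110010010010 | 0b101001011100001101100001111011 = 0b10101111111101001111110011111011 = 2952068347

2952068347


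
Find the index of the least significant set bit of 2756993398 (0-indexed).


0b10100100010101000110000101110110. Lowest set bit at position 1

1


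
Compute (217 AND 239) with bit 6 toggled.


Step 1: 217 & 239 = 201
Step 2: 201 ^ (1 << 6) = 201 ^ 64 = 137

137


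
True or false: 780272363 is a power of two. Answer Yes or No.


0b101110100000100000001011101011. Multiple bits set => No

No


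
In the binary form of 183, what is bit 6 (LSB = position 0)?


0b10110111, position 6 = 0

0


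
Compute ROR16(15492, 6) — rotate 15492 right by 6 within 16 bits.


Rotate 0b11110010000100 right by 6 (16-bit) = 0b1000011110010 = 4338

4338


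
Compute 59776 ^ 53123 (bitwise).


0b1110100110000000 ^ 0b1100111110000011 = 0b10011000000011 = 9731

9731


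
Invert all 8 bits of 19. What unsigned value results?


19 ^ 255 = 236

236


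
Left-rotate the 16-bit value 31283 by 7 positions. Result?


Rotate 0b111101000110011 left by 7 (16-bit) = 0b1100110111101 = 6589

6589


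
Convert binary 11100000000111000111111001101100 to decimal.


11100000000111000111111001101100 in decimal = 3759963756

3759963756


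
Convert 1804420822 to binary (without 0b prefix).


1804420822 = 1101011100011010100011011010110 in binary

1101011100011010100011011010110


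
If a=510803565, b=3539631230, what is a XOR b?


510803565 ^ 3539631230 = 3431481875

3431481875


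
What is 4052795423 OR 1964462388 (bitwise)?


0b11110001100100001100000000011111 | 0b1110101000101110101000100110100 = 0b11110101100101111101000100111111 = 4120367423

4120367423


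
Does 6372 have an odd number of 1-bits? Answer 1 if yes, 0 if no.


0b1100011100100 has 6 ones => parity 0

0


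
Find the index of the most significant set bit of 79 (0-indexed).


0b1001111. Highest set bit at position 6

6


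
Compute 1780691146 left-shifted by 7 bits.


0b1101010001000110011000011001010 << 7 = 0b11010100010001100110000110010100000000 = 227928466688

227928466688


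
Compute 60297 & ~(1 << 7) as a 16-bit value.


60297 & ~(1 << 7) = 60169

60169


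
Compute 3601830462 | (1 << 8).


3601830462 | (1 << 8) = 3601830462 | 256 = 3601830718

3601830718


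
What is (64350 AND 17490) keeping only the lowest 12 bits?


Step 1: 64350 & 17490 = 16466
Step 2: 16466 & 4095 = 82

82


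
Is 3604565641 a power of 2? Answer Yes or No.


0b11010110110110010100111010001001. Multiple bits set => No

No


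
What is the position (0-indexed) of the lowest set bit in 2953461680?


0b10110000000010100011111110110000. Lowest set bit at position 4

4


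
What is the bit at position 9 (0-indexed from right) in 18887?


0b100100111000111, position 9 = 0

0


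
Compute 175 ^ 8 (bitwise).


0b10101111 ^ 0b1000 = 0b10100111 = 167

167


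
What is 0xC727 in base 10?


C727 hex = 50983 decimal

50983


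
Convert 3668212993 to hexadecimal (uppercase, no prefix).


3668212993 = DAA47D01 hex

DAA47D01


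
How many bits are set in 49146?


0b1011111111111010 has 13 set bits

13


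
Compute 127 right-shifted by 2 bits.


0b1111111 >> 2 = 0b11111 = 31

31


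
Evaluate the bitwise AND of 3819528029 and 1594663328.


0b11100011101010010101111101011101 & 0b1011111000011001010000110100000 = 0b1000011000010000000000100000000 = 1124598016

1124598016


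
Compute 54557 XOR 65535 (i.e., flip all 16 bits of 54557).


54557 ^ 65535 = 10978

10978


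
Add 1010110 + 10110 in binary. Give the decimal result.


1010110 + 10110 = 1101100 = 108

108


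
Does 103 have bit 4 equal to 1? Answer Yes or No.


0b1100111, bit 4 = 0. No

No


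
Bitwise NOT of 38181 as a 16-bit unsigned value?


~0b1001010100100101 = 0b110101011011010 = 27354 (16-bit unsigned)

27354


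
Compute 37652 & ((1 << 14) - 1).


37652 & 16383 = 4884

4884


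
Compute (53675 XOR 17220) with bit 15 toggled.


Step 1: 53675 ^ 17220 = 37615
Step 2: 37615 ^ (1 << 15) = 37615 ^ 32768 = 4847

4847


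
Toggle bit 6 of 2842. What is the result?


2842 ^ (1 << 6) = 2842 ^ 64 = 2906

2906


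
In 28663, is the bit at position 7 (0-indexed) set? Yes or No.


0b110111111110111, bit 7 = 1. Yes

Yes


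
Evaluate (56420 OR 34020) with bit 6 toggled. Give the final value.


Step 1: 56420 | 34020 = 56548
Step 2: 56548 ^ (1 << 6) = 56548 ^ 64 = 56484

56484


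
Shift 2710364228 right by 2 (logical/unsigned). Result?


0b10100001100011001110000001000100 >> 2 = 0b101000011000110011100000010001 = 677591057

677591057


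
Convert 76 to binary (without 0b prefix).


76 = 1001100 in binary

1001100


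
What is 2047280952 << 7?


0b1111010000001110000011100111000 << 7 = 0b11110100000011100000111001110000000000 = 262051961856

262051961856


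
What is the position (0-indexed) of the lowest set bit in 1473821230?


0b1010111110110001011101000101110. Lowest set bit at position 1

1


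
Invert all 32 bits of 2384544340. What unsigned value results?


2384544340 ^ 4294967295 = 1910422955

1910422955


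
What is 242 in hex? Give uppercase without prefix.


242 = F2 hex

F2


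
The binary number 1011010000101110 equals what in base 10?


1011010000101110 in decimal = 46126

46126


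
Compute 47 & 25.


0b101111 & 0b11001 = 0b1001 = 9

9


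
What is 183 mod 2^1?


183 & 1 = 1

1


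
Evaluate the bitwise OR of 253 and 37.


0b11111101 | 0b100101 = 0b11111101 = 253

253


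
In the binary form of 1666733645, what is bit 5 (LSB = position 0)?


0b1100011010110000101011001001101, position 5 = 0

0


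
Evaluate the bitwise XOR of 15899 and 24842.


0b11111000011011 ^ 0b110000100001010 = 0b101111100010001 = 24337

24337


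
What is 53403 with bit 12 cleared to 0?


53403 & ~(1 << 12) = 49307

49307


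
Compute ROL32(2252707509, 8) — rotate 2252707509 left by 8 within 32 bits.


Rotate 0b10000110010001011001011010110101 left by 8 (32-bit) = 0b1000101100101101011010110000110 = 1167504774

1167504774


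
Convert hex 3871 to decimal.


3871 hex = 14449 decimal

14449


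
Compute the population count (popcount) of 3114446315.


0b10111001101000101010110111101011 has 19 set bits

19


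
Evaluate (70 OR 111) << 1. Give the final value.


Step 1: 70 | 111 = 111
Step 2: 111 << 1 = 222

222


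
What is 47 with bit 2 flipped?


47 ^ (1 << 2) = 47 ^ 4 = 43

43


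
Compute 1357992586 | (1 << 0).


1357992586 | (1 << 0) = 1357992586 | 1 = 1357992587

1357992587


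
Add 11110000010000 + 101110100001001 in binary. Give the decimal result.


11110000010000 + 101110100001001 = 1001100100011001 = 39193

39193


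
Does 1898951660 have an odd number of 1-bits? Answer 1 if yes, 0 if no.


0b1110001001011111011001111101100 has 19 ones => parity 1

1


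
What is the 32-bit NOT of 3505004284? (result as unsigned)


~0b11010000111010100001111011111100 = 0b101111000101011110000100000011 = 789963011 (32-bit unsigned)

789963011


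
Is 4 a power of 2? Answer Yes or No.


0b100. Only one bit set => Yes

Yes


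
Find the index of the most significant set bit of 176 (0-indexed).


0b10110000. Highest set bit at position 7

7


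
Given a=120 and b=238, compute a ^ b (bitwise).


120 ^ 238 = 150

150


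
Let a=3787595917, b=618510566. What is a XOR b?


3787595917 ^ 618510566 = 3307182187

3307182187


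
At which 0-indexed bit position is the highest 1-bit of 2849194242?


0b10101001110100110100000100000010. Highest set bit at position 31

31


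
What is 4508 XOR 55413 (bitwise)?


0b1000110011100 ^ 0b1101100001110101 = 0b1100100111101001 = 51689

51689


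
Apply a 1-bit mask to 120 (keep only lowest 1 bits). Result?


120 & 1 = 0

0


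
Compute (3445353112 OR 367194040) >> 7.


Step 1: 3445353112 | 367194040 = 3724275640
Step 2: 3724275640 >> 7 = 29095903

29095903


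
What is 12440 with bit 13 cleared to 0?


12440 & ~(1 << 13) = 4248

4248


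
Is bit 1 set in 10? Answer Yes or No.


0b1010, bit 1 = 1. Yes

Yes


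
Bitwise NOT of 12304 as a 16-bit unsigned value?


~0b11000000010000 = 0b1100111111101111 = 53231 (16-bit unsigned)

53231


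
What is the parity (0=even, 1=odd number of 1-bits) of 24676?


0b110000001100100 has 5 ones => parity 1

1


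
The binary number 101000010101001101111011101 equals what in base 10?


101000010101001101111011101 in decimal = 84581341

84581341


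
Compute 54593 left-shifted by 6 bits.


0b1101010101000001 << 6 = 0b1101010101000001000000 = 3493952

3493952


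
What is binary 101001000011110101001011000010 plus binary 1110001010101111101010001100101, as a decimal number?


101001000011110101001011000010 + 1110001010101111101010001100101 = 10011010011001110010011100100111 = 2590451495

2590451495


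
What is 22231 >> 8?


0b101011011010111 >> 8 = 0b1010110 = 86

86


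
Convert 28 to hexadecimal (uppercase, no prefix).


28 = 1C hex

1C


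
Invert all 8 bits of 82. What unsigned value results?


82 ^ 255 = 173

173


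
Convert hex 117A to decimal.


117A hex = 4474 decimal

4474


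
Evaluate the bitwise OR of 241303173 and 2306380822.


0b1110011000011111111010000101 | 0b10001001011110001001010000010110 = 0b10001111011110011111111010010111 = 2407136919

2407136919


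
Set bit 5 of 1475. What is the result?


1475 | (1 << 5) = 1475 | 32 = 1507

1507


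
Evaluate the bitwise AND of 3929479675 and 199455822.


0b11101010001101110001100111111011 & 0b1011111000110111010001001110 = 0b1010001000110001000001001010 = 170070090

170070090


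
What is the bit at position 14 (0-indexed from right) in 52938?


0b1100111011001010, position 14 = 1

1


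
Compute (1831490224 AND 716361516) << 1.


Step 1: 1831490224 & 716361516 = 673333792
Step 2: 673333792 << 1 = 1346667584

1346667584


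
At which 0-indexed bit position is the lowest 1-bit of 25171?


0b110001001010011. Lowest set bit at position 0

0


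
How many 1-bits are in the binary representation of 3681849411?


0b11011011011101001001000001000011 has 15 set bits

15


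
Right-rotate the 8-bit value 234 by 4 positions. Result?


Rotate 0b11101010 right by 4 (8-bit) = 0b10101110 = 174

174


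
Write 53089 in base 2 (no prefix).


53089 = 1100111101100001 in binary

1100111101100001


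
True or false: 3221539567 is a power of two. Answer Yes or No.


0b11000000000001001100101011101111. Multiple bits set => No

No


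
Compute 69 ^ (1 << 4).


69 ^ (1 << 4) = 69 ^ 16 = 85

85


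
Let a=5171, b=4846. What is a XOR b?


5171 ^ 4846 = 1757

1757


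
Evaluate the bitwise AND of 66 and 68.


0b1000010 & 0b1000100 = 0b1000000 = 64

64


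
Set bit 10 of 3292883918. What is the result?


3292883918 | (1 << 10) = 3292883918 | 1024 = 3292884942

3292884942


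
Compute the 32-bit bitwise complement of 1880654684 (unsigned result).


~0b1110000000110001000001101011100 = 0b10001111111001110111110010100011 = 2414312611 (32-bit unsigned)

2414312611


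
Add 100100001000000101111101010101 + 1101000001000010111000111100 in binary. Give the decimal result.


100100001000000101111101010101 + 1101000001000010111000111100 = 110001001001001000110110010001 = 824479121

824479121


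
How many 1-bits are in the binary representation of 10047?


0b10011100111111 has 10 set bits

10


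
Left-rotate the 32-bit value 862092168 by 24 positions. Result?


Rotate 0b110011011000100111101110001000 left by 24 (32-bit) = 0b10001000001100110110001001111011 = 2285068923

2285068923


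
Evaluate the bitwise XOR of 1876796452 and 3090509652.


0b1101111110111011010010000100100 ^ 0b10111000001101010110111101010100 = 0b11010111111010001100101101110000 = 3622357872

3622357872
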